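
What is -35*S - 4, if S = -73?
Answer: 2551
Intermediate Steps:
-35*S - 4 = -35*(-73) - 4 = 2555 - 4 = 2551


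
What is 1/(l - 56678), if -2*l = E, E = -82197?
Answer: -2/31159 ≈ -6.4187e-5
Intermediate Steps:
l = 82197/2 (l = -½*(-82197) = 82197/2 ≈ 41099.)
1/(l - 56678) = 1/(82197/2 - 56678) = 1/(-31159/2) = -2/31159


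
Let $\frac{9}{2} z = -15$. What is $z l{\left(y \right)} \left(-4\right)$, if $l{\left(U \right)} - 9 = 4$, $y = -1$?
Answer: $\frac{520}{3} \approx 173.33$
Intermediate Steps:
$z = - \frac{10}{3}$ ($z = \frac{2}{9} \left(-15\right) = - \frac{10}{3} \approx -3.3333$)
$l{\left(U \right)} = 13$ ($l{\left(U \right)} = 9 + 4 = 13$)
$z l{\left(y \right)} \left(-4\right) = \left(- \frac{10}{3}\right) 13 \left(-4\right) = \left(- \frac{130}{3}\right) \left(-4\right) = \frac{520}{3}$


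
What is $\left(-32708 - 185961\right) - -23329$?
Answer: $-195340$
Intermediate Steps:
$\left(-32708 - 185961\right) - -23329 = -218669 + \left(23540 - 211\right) = -218669 + 23329 = -195340$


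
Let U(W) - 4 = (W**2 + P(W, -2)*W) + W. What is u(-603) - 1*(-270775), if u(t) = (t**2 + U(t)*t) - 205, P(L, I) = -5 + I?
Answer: -220806114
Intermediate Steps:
U(W) = 4 + W**2 - 6*W (U(W) = 4 + ((W**2 + (-5 - 2)*W) + W) = 4 + ((W**2 - 7*W) + W) = 4 + (W**2 - 6*W) = 4 + W**2 - 6*W)
u(t) = -205 + t**2 + t*(4 + t**2 - 6*t) (u(t) = (t**2 + (4 + t**2 - 6*t)*t) - 205 = (t**2 + t*(4 + t**2 - 6*t)) - 205 = -205 + t**2 + t*(4 + t**2 - 6*t))
u(-603) - 1*(-270775) = (-205 + (-603)**3 - 5*(-603)**2 + 4*(-603)) - 1*(-270775) = (-205 - 219256227 - 5*363609 - 2412) + 270775 = (-205 - 219256227 - 1818045 - 2412) + 270775 = -221076889 + 270775 = -220806114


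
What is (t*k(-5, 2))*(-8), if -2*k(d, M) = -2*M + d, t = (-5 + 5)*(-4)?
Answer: 0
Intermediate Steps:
t = 0 (t = 0*(-4) = 0)
k(d, M) = M - d/2 (k(d, M) = -(-2*M + d)/2 = -(d - 2*M)/2 = M - d/2)
(t*k(-5, 2))*(-8) = (0*(2 - 1/2*(-5)))*(-8) = (0*(2 + 5/2))*(-8) = (0*(9/2))*(-8) = 0*(-8) = 0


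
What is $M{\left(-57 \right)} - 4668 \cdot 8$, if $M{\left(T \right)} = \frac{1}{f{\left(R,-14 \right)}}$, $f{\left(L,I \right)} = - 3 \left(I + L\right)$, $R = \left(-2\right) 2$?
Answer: $- \frac{2016575}{54} \approx -37344.0$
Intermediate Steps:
$R = -4$
$f{\left(L,I \right)} = - 3 I - 3 L$
$M{\left(T \right)} = \frac{1}{54}$ ($M{\left(T \right)} = \frac{1}{\left(-3\right) \left(-14\right) - -12} = \frac{1}{42 + 12} = \frac{1}{54}$)
$M{\left(-57 \right)} - 4668 \cdot 8 = \frac{1}{54} - 4668 \cdot 8 = \frac{1}{54} - 37344 = - \frac{2016575}{54}$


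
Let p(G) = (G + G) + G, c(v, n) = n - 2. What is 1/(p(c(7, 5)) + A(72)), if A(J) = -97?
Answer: -1/88 ≈ -0.011364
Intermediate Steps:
c(v, n) = -2 + n
p(G) = 3*G (p(G) = 2*G + G = 3*G)
1/(p(c(7, 5)) + A(72)) = 1/(3*(-2 + 5) - 97) = 1/(3*3 - 97) = 1/(9 - 97) = 1/(-88) = -1/88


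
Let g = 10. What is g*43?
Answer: 430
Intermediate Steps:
g*43 = 10*43 = 430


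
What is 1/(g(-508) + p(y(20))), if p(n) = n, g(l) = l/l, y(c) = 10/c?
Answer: 2/3 ≈ 0.66667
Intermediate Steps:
g(l) = 1
1/(g(-508) + p(y(20))) = 1/(1 + 10/20) = 1/(1 + 10*(1/20)) = 1/(1 + 1/2) = 1/(3/2) = 2/3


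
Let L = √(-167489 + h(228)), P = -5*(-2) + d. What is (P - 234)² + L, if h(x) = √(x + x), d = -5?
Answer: 52441 + √(-167489 + 2*√114) ≈ 52441.0 + 409.23*I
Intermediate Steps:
h(x) = √2*√x (h(x) = √(2*x) = √2*√x)
P = 5 (P = -5*(-2) - 5 = 10 - 5 = 5)
L = √(-167489 + 2*√114) (L = √(-167489 + √2*√228) = √(-167489 + √2*(2*√57)) = √(-167489 + 2*√114) ≈ 409.23*I)
(P - 234)² + L = (5 - 234)² + √(-167489 + 2*√114) = (-229)² + √(-167489 + 2*√114) = 52441 + √(-167489 + 2*√114)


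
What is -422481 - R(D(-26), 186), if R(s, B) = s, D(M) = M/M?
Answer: -422482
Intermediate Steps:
D(M) = 1
-422481 - R(D(-26), 186) = -422481 - 1*1 = -422481 - 1 = -422482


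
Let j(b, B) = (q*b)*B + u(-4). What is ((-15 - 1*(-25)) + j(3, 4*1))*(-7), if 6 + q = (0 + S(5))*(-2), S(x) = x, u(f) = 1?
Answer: 1267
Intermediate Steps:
q = -16 (q = -6 + (0 + 5)*(-2) = -6 + 5*(-2) = -6 - 10 = -16)
j(b, B) = 1 - 16*B*b (j(b, B) = (-16*b)*B + 1 = -16*B*b + 1 = 1 - 16*B*b)
((-15 - 1*(-25)) + j(3, 4*1))*(-7) = ((-15 - 1*(-25)) + (1 - 16*4*1*3))*(-7) = ((-15 + 25) + (1 - 16*4*3))*(-7) = (10 + (1 - 192))*(-7) = (10 - 191)*(-7) = -181*(-7) = 1267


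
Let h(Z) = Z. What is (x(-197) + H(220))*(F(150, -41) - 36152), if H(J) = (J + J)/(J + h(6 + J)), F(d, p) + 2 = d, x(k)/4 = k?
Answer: 6318846016/223 ≈ 2.8336e+7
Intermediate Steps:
x(k) = 4*k
F(d, p) = -2 + d
H(J) = 2*J/(6 + 2*J) (H(J) = (J + J)/(J + (6 + J)) = (2*J)/(6 + 2*J) = 2*J/(6 + 2*J))
(x(-197) + H(220))*(F(150, -41) - 36152) = (4*(-197) + 220/(3 + 220))*((-2 + 150) - 36152) = (-788 + 220/223)*(148 - 36152) = (-788 + 220*(1/223))*(-36004) = (-788 + 220/223)*(-36004) = -175504/223*(-36004) = 6318846016/223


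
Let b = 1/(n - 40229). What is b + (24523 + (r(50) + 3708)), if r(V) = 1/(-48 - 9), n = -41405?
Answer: 131362657187/4653138 ≈ 28231.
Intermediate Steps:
r(V) = -1/57 (r(V) = 1/(-57) = -1/57)
b = -1/81634 (b = 1/(-41405 - 40229) = 1/(-81634) = -1/81634 ≈ -1.2250e-5)
b + (24523 + (r(50) + 3708)) = -1/81634 + (24523 + (-1/57 + 3708)) = -1/81634 + (24523 + 211355/57) = -1/81634 + 1609166/57 = 131362657187/4653138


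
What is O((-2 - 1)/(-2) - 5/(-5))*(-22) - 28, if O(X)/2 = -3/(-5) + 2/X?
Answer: -448/5 ≈ -89.600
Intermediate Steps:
O(X) = 6/5 + 4/X (O(X) = 2*(-3/(-5) + 2/X) = 2*(-3*(-1/5) + 2/X) = 2*(3/5 + 2/X) = 6/5 + 4/X)
O((-2 - 1)/(-2) - 5/(-5))*(-22) - 28 = (6/5 + 4/((-2 - 1)/(-2) - 5/(-5)))*(-22) - 28 = (6/5 + 4/(-3*(-1/2) - 5*(-1/5)))*(-22) - 28 = (6/5 + 4/(3/2 + 1))*(-22) - 28 = (6/5 + 4/(5/2))*(-22) - 28 = (6/5 + 4*(2/5))*(-22) - 28 = (6/5 + 8/5)*(-22) - 28 = (14/5)*(-22) - 28 = -308/5 - 28 = -448/5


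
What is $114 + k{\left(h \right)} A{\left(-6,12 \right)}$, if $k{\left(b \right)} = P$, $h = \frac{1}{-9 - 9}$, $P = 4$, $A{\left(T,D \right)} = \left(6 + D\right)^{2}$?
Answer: $1410$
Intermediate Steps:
$h = - \frac{1}{18}$ ($h = \frac{1}{-18} = - \frac{1}{18} \approx -0.055556$)
$k{\left(b \right)} = 4$
$114 + k{\left(h \right)} A{\left(-6,12 \right)} = 114 + 4 \left(6 + 12\right)^{2} = 114 + 4 \cdot 18^{2} = 114 + 4 \cdot 324 = 114 + 1296 = 1410$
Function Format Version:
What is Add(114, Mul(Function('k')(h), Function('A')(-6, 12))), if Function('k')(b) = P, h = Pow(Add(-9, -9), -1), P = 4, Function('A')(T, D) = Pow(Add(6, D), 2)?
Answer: 1410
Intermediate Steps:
h = Rational(-1, 18) (h = Pow(-18, -1) = Rational(-1, 18) ≈ -0.055556)
Function('k')(b) = 4
Add(114, Mul(Function('k')(h), Function('A')(-6, 12))) = Add(114, Mul(4, Pow(Add(6, 12), 2))) = Add(114, Mul(4, Pow(18, 2))) = Add(114, Mul(4, 324)) = Add(114, 1296) = 1410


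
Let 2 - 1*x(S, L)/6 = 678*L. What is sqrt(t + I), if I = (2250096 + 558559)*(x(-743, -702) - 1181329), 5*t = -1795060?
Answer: sqrt(4702864937433) ≈ 2.1686e+6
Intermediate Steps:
t = -359012 (t = (1/5)*(-1795060) = -359012)
x(S, L) = 12 - 4068*L
I = 4702865296445 (I = (2250096 + 558559)*((12 - 4068*(-702)) - 1181329) = 2808655*((12 + 2855736) - 1181329) = 2808655*(2855748 - 1181329) = 2808655*1674419 = 4702865296445)
sqrt(t + I) = sqrt(-359012 + 4702865296445) = sqrt(4702864937433)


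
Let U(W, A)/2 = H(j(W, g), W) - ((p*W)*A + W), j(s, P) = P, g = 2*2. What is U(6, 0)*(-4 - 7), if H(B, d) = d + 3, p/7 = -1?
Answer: -66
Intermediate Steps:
p = -7 (p = 7*(-1) = -7)
g = 4
H(B, d) = 3 + d
U(W, A) = 6 + 14*A*W (U(W, A) = 2*((3 + W) - ((-7*W)*A + W)) = 2*((3 + W) - (-7*A*W + W)) = 2*((3 + W) - (W - 7*A*W)) = 2*((3 + W) + (-W + 7*A*W)) = 2*(3 + 7*A*W) = 6 + 14*A*W)
U(6, 0)*(-4 - 7) = (6 + 14*0*6)*(-4 - 7) = (6 + 0)*(-11) = 6*(-11) = -66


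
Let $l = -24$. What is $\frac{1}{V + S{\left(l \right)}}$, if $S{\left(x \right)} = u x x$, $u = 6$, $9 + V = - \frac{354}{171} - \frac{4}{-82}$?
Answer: $\frac{2337}{8050915} \approx 0.00029028$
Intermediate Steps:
$V = - \frac{25757}{2337}$ ($V = -9 - \left(- \frac{2}{41} + \frac{118}{57}\right) = -9 - \frac{4724}{2337} = - \frac{25757}{2337} \approx -11.021$)
$S{\left(x \right)} = 6 x^{2}$ ($S{\left(x \right)} = 6 x x = 6 x^{2}$)
$\frac{1}{V + S{\left(l \right)}} = \frac{1}{- \frac{25757}{2337} + 6 \left(-24\right)^{2}} = \frac{1}{- \frac{25757}{2337} + 6 \cdot 576} = \frac{1}{- \frac{25757}{2337} + 3456} = \frac{1}{\frac{8050915}{2337}} = \frac{2337}{8050915}$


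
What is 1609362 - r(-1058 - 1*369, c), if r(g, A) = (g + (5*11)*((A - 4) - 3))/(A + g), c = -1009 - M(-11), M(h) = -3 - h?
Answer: 3933222981/2444 ≈ 1.6093e+6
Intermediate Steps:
c = -1017 (c = -1009 - (-3 - 1*(-11)) = -1009 - (-3 + 11) = -1009 - 1*8 = -1009 - 8 = -1017)
r(g, A) = (-385 + g + 55*A)/(A + g) (r(g, A) = (g + 55*((-4 + A) - 3))/(A + g) = (g + 55*(-7 + A))/(A + g) = (g + (-385 + 55*A))/(A + g) = (-385 + g + 55*A)/(A + g))
1609362 - r(-1058 - 1*369, c) = 1609362 - (-385 + (-1058 - 1*369) + 55*(-1017))/(-1017 + (-1058 - 1*369)) = 1609362 - (-385 + (-1058 - 369) - 55935)/(-1017 + (-1058 - 369)) = 1609362 - (-385 - 1427 - 55935)/(-1017 - 1427) = 1609362 - (-57747)/(-2444) = 1609362 - (-1)*(-57747)/2444 = 1609362 - 1*57747/2444 = 1609362 - 57747/2444 = 3933222981/2444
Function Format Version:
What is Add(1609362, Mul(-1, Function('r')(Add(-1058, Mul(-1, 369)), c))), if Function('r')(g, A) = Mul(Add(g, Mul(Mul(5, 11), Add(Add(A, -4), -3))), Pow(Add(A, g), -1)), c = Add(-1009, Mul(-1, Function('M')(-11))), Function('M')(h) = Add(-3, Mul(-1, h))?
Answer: Rational(3933222981, 2444) ≈ 1.6093e+6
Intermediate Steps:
c = -1017 (c = Add(-1009, Mul(-1, Add(-3, Mul(-1, -11)))) = Add(-1009, Mul(-1, Add(-3, 11))) = Add(-1009, Mul(-1, 8)) = Add(-1009, -8) = -1017)
Function('r')(g, A) = Mul(Pow(Add(A, g), -1), Add(-385, g, Mul(55, A))) (Function('r')(g, A) = Mul(Add(g, Mul(55, Add(Add(-4, A), -3))), Pow(Add(A, g), -1)) = Mul(Add(g, Mul(55, Add(-7, A))), Pow(Add(A, g), -1)) = Mul(Add(g, Add(-385, Mul(55, A))), Pow(Add(A, g), -1)) = Mul(Add(-385, g, Mul(55, A)), Pow(Add(A, g), -1)) = Mul(Pow(Add(A, g), -1), Add(-385, g, Mul(55, A))))
Add(1609362, Mul(-1, Function('r')(Add(-1058, Mul(-1, 369)), c))) = Add(1609362, Mul(-1, Mul(Pow(Add(-1017, Add(-1058, Mul(-1, 369))), -1), Add(-385, Add(-1058, Mul(-1, 369)), Mul(55, -1017))))) = Add(1609362, Mul(-1, Mul(Pow(Add(-1017, Add(-1058, -369)), -1), Add(-385, Add(-1058, -369), -55935)))) = Add(1609362, Mul(-1, Mul(Pow(Add(-1017, -1427), -1), Add(-385, -1427, -55935)))) = Add(1609362, Mul(-1, Mul(Pow(-2444, -1), -57747))) = Add(1609362, Mul(-1, Mul(Rational(-1, 2444), -57747))) = Add(1609362, Mul(-1, Rational(57747, 2444))) = Add(1609362, Rational(-57747, 2444)) = Rational(3933222981, 2444)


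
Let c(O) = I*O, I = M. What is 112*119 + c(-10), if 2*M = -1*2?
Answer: 13338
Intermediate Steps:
M = -1 (M = (-1*2)/2 = (½)*(-2) = -1)
I = -1
c(O) = -O
112*119 + c(-10) = 112*119 - 1*(-10) = 13328 + 10 = 13338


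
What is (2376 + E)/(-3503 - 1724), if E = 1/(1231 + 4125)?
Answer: -12725857/27995812 ≈ -0.45456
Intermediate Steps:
E = 1/5356 ≈ 0.00018671
(2376 + E)/(-3503 - 1724) = (2376 + 1/5356)/(-3503 - 1724) = (12725857/5356)/(-5227) = (12725857/5356)*(-1/5227) = -12725857/27995812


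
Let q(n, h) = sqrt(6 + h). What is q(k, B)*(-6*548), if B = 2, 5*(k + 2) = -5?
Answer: -6576*sqrt(2) ≈ -9299.9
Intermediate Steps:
k = -3 (k = -2 + (1/5)*(-5) = -2 - 1 = -3)
q(k, B)*(-6*548) = sqrt(6 + 2)*(-6*548) = sqrt(8)*(-3288) = (2*sqrt(2))*(-3288) = -6576*sqrt(2)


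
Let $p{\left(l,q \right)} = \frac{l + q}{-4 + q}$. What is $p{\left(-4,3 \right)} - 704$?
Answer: $-703$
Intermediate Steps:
$p{\left(l,q \right)} = \frac{l + q}{-4 + q}$
$p{\left(-4,3 \right)} - 704 = \frac{-4 + 3}{-4 + 3} - 704 = \frac{1}{-1} \left(-1\right) - 704 = \left(-1\right) \left(-1\right) - 704 = 1 - 704 = -703$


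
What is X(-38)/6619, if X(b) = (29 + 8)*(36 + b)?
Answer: -74/6619 ≈ -0.011180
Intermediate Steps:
X(b) = 1332 + 37*b (X(b) = 37*(36 + b) = 1332 + 37*b)
X(-38)/6619 = (1332 + 37*(-38))/6619 = (1332 - 1406)*(1/6619) = -74*1/6619 = -74/6619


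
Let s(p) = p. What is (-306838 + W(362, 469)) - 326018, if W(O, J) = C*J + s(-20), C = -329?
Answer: -787177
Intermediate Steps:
W(O, J) = -20 - 329*J (W(O, J) = -329*J - 20 = -20 - 329*J)
(-306838 + W(362, 469)) - 326018 = (-306838 + (-20 - 329*469)) - 326018 = (-306838 + (-20 - 154301)) - 326018 = (-306838 - 154321) - 326018 = -461159 - 326018 = -787177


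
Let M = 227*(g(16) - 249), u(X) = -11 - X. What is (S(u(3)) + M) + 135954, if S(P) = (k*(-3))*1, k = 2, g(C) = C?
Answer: 83057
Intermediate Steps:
M = -52891 (M = 227*(16 - 249) = 227*(-233) = -52891)
S(P) = -6 (S(P) = (2*(-3))*1 = -6*1 = -6)
(S(u(3)) + M) + 135954 = (-6 - 52891) + 135954 = -52897 + 135954 = 83057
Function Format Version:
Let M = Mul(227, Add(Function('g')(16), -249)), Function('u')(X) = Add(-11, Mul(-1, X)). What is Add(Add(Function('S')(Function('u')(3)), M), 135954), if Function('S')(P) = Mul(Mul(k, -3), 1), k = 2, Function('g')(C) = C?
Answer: 83057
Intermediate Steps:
M = -52891 (M = Mul(227, Add(16, -249)) = Mul(227, -233) = -52891)
Function('S')(P) = -6 (Function('S')(P) = Mul(Mul(2, -3), 1) = Mul(-6, 1) = -6)
Add(Add(Function('S')(Function('u')(3)), M), 135954) = Add(Add(-6, -52891), 135954) = Add(-52897, 135954) = 83057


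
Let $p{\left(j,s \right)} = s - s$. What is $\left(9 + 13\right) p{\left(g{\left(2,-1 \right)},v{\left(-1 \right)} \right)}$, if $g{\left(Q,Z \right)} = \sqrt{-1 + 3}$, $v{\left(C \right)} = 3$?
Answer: $0$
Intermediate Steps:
$g{\left(Q,Z \right)} = \sqrt{2}$
$p{\left(j,s \right)} = 0$
$\left(9 + 13\right) p{\left(g{\left(2,-1 \right)},v{\left(-1 \right)} \right)} = \left(9 + 13\right) 0 = 22 \cdot 0 = 0$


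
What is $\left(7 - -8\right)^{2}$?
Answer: $225$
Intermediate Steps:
$\left(7 - -8\right)^{2} = \left(7 + 8\right)^{2} = 15^{2} = 225$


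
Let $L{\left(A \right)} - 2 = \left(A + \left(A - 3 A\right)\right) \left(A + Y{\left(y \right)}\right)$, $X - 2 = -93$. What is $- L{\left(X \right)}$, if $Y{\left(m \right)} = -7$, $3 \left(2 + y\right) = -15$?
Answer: $8916$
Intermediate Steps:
$y = -7$ ($y = -2 + \frac{1}{3} \left(-15\right) = -2 - 5 = -7$)
$X = -91$ ($X = 2 - 93 = -91$)
$L{\left(A \right)} = 2 - A \left(-7 + A\right)$ ($L{\left(A \right)} = 2 + \left(A + \left(A - 3 A\right)\right) \left(A - 7\right) = 2 + \left(A - 2 A\right) \left(-7 + A\right) = 2 + - A \left(-7 + A\right) = 2 - A \left(-7 + A\right)$)
$- L{\left(X \right)} = - (2 - \left(-91\right)^{2} + 7 \left(-91\right)) = - (2 - 8281 - 637) = \left(-1\right) \left(-8916\right) = 8916$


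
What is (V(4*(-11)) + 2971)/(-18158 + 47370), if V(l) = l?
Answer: 2927/29212 ≈ 0.10020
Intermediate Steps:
(V(4*(-11)) + 2971)/(-18158 + 47370) = (4*(-11) + 2971)/(-18158 + 47370) = (-44 + 2971)/29212 = 2927*(1/29212) = 2927/29212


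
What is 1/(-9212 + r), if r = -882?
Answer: -1/10094 ≈ -9.9069e-5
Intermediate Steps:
1/(-9212 + r) = 1/(-9212 - 882) = 1/(-10094) = -1/10094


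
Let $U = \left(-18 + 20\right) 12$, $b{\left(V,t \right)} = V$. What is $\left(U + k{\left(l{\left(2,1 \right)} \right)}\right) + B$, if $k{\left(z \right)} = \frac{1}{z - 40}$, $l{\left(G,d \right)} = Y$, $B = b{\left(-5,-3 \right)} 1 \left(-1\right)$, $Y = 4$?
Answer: $\frac{1043}{36} \approx 28.972$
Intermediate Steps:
$B = 5$ ($B = \left(-5\right) 1 \left(-1\right) = \left(-5\right) \left(-1\right) = 5$)
$l{\left(G,d \right)} = 4$
$k{\left(z \right)} = \frac{1}{-40 + z}$
$U = 24$ ($U = 2 \cdot 12 = 24$)
$\left(U + k{\left(l{\left(2,1 \right)} \right)}\right) + B = \left(24 + \frac{1}{-40 + 4}\right) + 5 = \left(24 + \frac{1}{-36}\right) + 5 = \left(24 - \frac{1}{36}\right) + 5 = \frac{863}{36} + 5 = \frac{1043}{36}$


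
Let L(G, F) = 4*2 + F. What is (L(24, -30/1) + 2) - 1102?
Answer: -1122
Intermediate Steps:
L(G, F) = 8 + F
(L(24, -30/1) + 2) - 1102 = ((8 - 30/1) + 2) - 1102 = ((8 - 30*1) + 2) - 1102 = ((8 - 30) + 2) - 1102 = (-22 + 2) - 1102 = -20 - 1102 = -1122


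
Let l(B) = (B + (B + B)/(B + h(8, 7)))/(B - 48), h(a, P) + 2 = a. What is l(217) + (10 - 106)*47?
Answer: -169994919/37687 ≈ -4510.7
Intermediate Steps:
h(a, P) = -2 + a
l(B) = (B + 2*B/(6 + B))/(-48 + B) (l(B) = (B + (B + B)/(B + (-2 + 8)))/(B - 48) = (B + (2*B)/(B + 6))/(-48 + B) = (B + (2*B)/(6 + B))/(-48 + B) = (B + 2*B/(6 + B))/(-48 + B))
l(217) + (10 - 106)*47 = 217*(8 + 217)/(-288 + 217² - 42*217) + (10 - 106)*47 = 217*225/(-288 + 47089 - 9114) - 96*47 = 217*225/37687 - 4512 = 217*(1/37687)*225 - 4512 = 48825/37687 - 4512 = -169994919/37687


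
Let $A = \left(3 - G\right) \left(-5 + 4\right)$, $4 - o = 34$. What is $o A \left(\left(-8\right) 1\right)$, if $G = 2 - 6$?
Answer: $-1680$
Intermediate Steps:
$o = -30$ ($o = 4 - 34 = -30$)
$G = -4$ ($G = 2 - 6 = -4$)
$A = -7$ ($A = \left(3 - -4\right) \left(-5 + 4\right) = \left(3 + 4\right) \left(-1\right) = 7 \left(-1\right) = -7$)
$o A \left(\left(-8\right) 1\right) = \left(-30\right) \left(-7\right) \left(\left(-8\right) 1\right) = 210 \left(-8\right) = -1680$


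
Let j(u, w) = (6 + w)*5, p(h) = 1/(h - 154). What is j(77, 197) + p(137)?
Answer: 17254/17 ≈ 1014.9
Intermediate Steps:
p(h) = 1/(-154 + h)
j(u, w) = 30 + 5*w
j(77, 197) + p(137) = (30 + 5*197) + 1/(-154 + 137) = (30 + 985) + 1/(-17) = 1015 - 1/17 = 17254/17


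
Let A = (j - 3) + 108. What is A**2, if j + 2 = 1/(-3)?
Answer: 94864/9 ≈ 10540.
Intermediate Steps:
j = -7/3 (j = -2 + 1/(-3) = -2 - 1/3 = -7/3 ≈ -2.3333)
A = 308/3 (A = (-7/3 - 3) + 108 = -16/3 + 108 = 308/3 ≈ 102.67)
A**2 = (308/3)**2 = 94864/9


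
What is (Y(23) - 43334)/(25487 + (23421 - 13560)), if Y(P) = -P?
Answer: -43357/35348 ≈ -1.2266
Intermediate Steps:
(Y(23) - 43334)/(25487 + (23421 - 13560)) = (-1*23 - 43334)/(25487 + (23421 - 13560)) = (-23 - 43334)/(25487 + 9861) = -43357/35348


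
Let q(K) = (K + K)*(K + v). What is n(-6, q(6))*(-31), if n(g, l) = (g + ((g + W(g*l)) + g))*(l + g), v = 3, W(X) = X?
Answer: 2105892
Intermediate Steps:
q(K) = 2*K*(3 + K) (q(K) = (K + K)*(K + 3) = (2*K)*(3 + K) = 2*K*(3 + K))
n(g, l) = (g + l)*(3*g + g*l) (n(g, l) = (g + ((g + g*l) + g))*(l + g) = (g + (2*g + g*l))*(g + l) = (3*g + g*l)*(g + l) = (g + l)*(3*g + g*l))
n(-6, q(6))*(-31) = -6*((2*6*(3 + 6))**2 + 3*(-6) + 3*(2*6*(3 + 6)) - 12*6*(3 + 6))*(-31) = -6*((2*6*9)**2 - 18 + 3*(2*6*9) - 12*6*9)*(-31) = -6*(108**2 - 18 + 3*108 - 6*108)*(-31) = -6*(11664 - 18 + 324 - 648)*(-31) = -6*11322*(-31) = -67932*(-31) = 2105892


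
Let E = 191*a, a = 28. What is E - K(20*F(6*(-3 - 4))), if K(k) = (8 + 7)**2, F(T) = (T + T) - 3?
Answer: 5123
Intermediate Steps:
F(T) = -3 + 2*T (F(T) = 2*T - 3 = -3 + 2*T)
E = 5348 (E = 191*28 = 5348)
K(k) = 225 (K(k) = 15**2 = 225)
E - K(20*F(6*(-3 - 4))) = 5348 - 1*225 = 5348 - 225 = 5123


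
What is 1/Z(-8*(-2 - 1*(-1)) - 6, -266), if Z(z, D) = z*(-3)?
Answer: -1/6 ≈ -0.16667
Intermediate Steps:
Z(z, D) = -3*z
1/Z(-8*(-2 - 1*(-1)) - 6, -266) = 1/(-3*(-8*(-2 - 1*(-1)) - 6)) = 1/(-3*(-8*(-2 + 1) - 6)) = 1/(-3*(-8*(-1) - 6)) = 1/(-3*(8 - 6)) = 1/(-3*2) = 1/(-6) = -1/6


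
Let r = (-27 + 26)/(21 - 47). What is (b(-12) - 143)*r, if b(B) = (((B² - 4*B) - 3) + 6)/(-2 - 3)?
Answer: -7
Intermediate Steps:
b(B) = -⅗ - B²/5 + 4*B/5 (b(B) = ((-3 + B² - 4*B) + 6)/(-5) = (3 + B² - 4*B)*(-⅕) = -⅗ - B²/5 + 4*B/5)
r = 1/26 (r = -1/(-26) = -1*(-1/26) = 1/26 ≈ 0.038462)
(b(-12) - 143)*r = ((-⅗ - ⅕*(-12)² + (⅘)*(-12)) - 143)*(1/26) = ((-⅗ - ⅕*144 - 48/5) - 143)*(1/26) = ((-⅗ - 144/5 - 48/5) - 143)*(1/26) = (-39 - 143)*(1/26) = -182*1/26 = -7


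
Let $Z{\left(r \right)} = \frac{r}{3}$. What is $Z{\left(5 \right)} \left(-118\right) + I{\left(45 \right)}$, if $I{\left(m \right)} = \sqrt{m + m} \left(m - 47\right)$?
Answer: $- \frac{590}{3} - 6 \sqrt{10} \approx -215.64$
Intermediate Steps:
$Z{\left(r \right)} = \frac{r}{3}$ ($Z{\left(r \right)} = r \frac{1}{3} = \frac{r}{3}$)
$I{\left(m \right)} = \sqrt{2} \sqrt{m} \left(-47 + m\right)$ ($I{\left(m \right)} = \sqrt{2 m} \left(-47 + m\right) = \sqrt{2} \sqrt{m} \left(-47 + m\right)$)
$Z{\left(5 \right)} \left(-118\right) + I{\left(45 \right)} = \frac{1}{3} \cdot 5 \left(-118\right) + \sqrt{2} \sqrt{45} \left(-47 + 45\right) = \frac{5}{3} \left(-118\right) + \sqrt{2} \cdot 3 \sqrt{5} \left(-2\right) = - \frac{590}{3} - 6 \sqrt{10}$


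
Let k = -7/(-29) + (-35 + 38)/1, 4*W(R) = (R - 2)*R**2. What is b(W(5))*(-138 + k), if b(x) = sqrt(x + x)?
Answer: -9770*sqrt(6)/29 ≈ -825.22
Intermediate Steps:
W(R) = R**2*(-2 + R)/4 (W(R) = ((R - 2)*R**2)/4 = ((-2 + R)*R**2)/4 = (R**2*(-2 + R))/4 = R**2*(-2 + R)/4)
b(x) = sqrt(2)*sqrt(x) (b(x) = sqrt(2*x) = sqrt(2)*sqrt(x))
k = 94/29 (k = -7*(-1/29) + 3*1 = 7/29 + 3 = 94/29 ≈ 3.2414)
b(W(5))*(-138 + k) = (sqrt(2)*sqrt((1/4)*5**2*(-2 + 5)))*(-138 + 94/29) = (sqrt(2)*sqrt((1/4)*25*3))*(-3908/29) = (sqrt(2)*sqrt(75/4))*(-3908/29) = (sqrt(2)*(5*sqrt(3)/2))*(-3908/29) = (5*sqrt(6)/2)*(-3908/29) = -9770*sqrt(6)/29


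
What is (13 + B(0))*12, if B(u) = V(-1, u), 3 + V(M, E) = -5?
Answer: 60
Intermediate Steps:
V(M, E) = -8 (V(M, E) = -3 - 5 = -8)
B(u) = -8
(13 + B(0))*12 = (13 - 8)*12 = 5*12 = 60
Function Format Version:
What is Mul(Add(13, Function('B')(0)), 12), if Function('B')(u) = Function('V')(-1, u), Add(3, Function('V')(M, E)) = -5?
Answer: 60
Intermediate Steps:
Function('V')(M, E) = -8 (Function('V')(M, E) = Add(-3, -5) = -8)
Function('B')(u) = -8
Mul(Add(13, Function('B')(0)), 12) = Mul(Add(13, -8), 12) = Mul(5, 12) = 60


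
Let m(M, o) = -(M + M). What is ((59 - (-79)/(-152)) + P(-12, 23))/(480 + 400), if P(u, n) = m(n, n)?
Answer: 1897/133760 ≈ 0.014182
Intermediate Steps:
m(M, o) = -2*M
P(u, n) = -2*n
((59 - (-79)/(-152)) + P(-12, 23))/(480 + 400) = ((59 - (-79)/(-152)) - 2*23)/(480 + 400) = ((59 - (-79)*(-1)/152) - 46)/880 = ((59 - 1*79/152) - 46)*(1/880) = ((59 - 79/152) - 46)*(1/880) = (8889/152 - 46)*(1/880) = (1897/152)*(1/880) = 1897/133760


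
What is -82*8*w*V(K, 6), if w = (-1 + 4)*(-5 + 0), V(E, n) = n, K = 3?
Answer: 59040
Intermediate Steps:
w = -15 (w = 3*(-5) = -15)
-82*8*w*V(K, 6) = -82*8*(-15)*6 = -(-9840)*6 = -82*(-720) = 59040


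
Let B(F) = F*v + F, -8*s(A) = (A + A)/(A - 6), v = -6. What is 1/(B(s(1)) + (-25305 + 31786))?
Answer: 4/25923 ≈ 0.00015430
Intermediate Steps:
s(A) = -A/(4*(-6 + A)) (s(A) = -(A + A)/(8*(A - 6)) = -2*A/(8*(-6 + A)) = -A/(4*(-6 + A)))
B(F) = -5*F (B(F) = F*(-6) + F = -6*F + F = -5*F)
1/(B(s(1)) + (-25305 + 31786)) = 1/(-(-5)/(-24 + 4*1) + (-25305 + 31786)) = 1/(-(-5)/(-24 + 4) + 6481) = 1/(-(-5)/(-20) + 6481) = 1/(-(-5)*(-1)/20 + 6481) = 1/(-5*1/20 + 6481) = 1/(-¼ + 6481) = 1/(25923/4) = 4/25923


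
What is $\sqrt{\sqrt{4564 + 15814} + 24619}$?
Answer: $\sqrt{24619 + \sqrt{20378}} \approx 157.36$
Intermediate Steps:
$\sqrt{\sqrt{4564 + 15814} + 24619} = \sqrt{\sqrt{20378} + 24619} = \sqrt{24619 + \sqrt{20378}}$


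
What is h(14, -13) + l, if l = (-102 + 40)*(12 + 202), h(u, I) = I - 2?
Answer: -13283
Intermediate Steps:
h(u, I) = -2 + I
l = -13268 (l = -62*214 = -13268)
h(14, -13) + l = (-2 - 13) - 13268 = -15 - 13268 = -13283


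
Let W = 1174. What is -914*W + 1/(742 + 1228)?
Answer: -2113880919/1970 ≈ -1.0730e+6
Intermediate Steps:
-914*W + 1/(742 + 1228) = -914*1174 + 1/(742 + 1228) = -1073036 + 1/1970 = -2113880919/1970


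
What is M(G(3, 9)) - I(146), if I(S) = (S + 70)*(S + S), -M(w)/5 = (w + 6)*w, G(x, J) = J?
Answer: -63747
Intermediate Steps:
M(w) = -5*w*(6 + w) (M(w) = -5*(w + 6)*w = -5*(6 + w)*w = -5*w*(6 + w))
I(S) = 2*S*(70 + S) (I(S) = (70 + S)*(2*S) = 2*S*(70 + S))
M(G(3, 9)) - I(146) = -5*9*(6 + 9) - 2*146*(70 + 146) = -5*9*15 - 2*146*216 = -675 - 1*63072 = -675 - 63072 = -63747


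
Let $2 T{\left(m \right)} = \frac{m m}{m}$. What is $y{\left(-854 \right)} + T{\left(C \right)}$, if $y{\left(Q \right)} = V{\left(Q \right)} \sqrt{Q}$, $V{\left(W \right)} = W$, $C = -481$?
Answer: $- \frac{481}{2} - 854 i \sqrt{854} \approx -240.5 - 24957.0 i$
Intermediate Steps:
$T{\left(m \right)} = \frac{m}{2}$ ($T{\left(m \right)} = \frac{m m \frac{1}{m}}{2} = \frac{m^{2} \frac{1}{m}}{2} = \frac{m}{2}$)
$y{\left(Q \right)} = Q^{\frac{3}{2}}$ ($y{\left(Q \right)} = Q \sqrt{Q} = Q^{\frac{3}{2}}$)
$y{\left(-854 \right)} + T{\left(C \right)} = \left(-854\right)^{\frac{3}{2}} + \frac{1}{2} \left(-481\right) = - 854 i \sqrt{854} - \frac{481}{2} = - \frac{481}{2} - 854 i \sqrt{854}$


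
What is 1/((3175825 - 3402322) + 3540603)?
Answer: 1/3314106 ≈ 3.0174e-7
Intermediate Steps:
1/((3175825 - 3402322) + 3540603) = 1/(-226497 + 3540603) = 1/3314106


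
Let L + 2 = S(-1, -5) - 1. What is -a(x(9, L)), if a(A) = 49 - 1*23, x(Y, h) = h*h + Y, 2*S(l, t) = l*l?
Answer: -26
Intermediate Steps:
S(l, t) = l²/2 (S(l, t) = (l*l)/2 = l²/2)
L = -5/2 (L = -2 + ((½)*(-1)² - 1) = -2 + ((½)*1 - 1) = -2 + (½ - 1) = -2 - ½ = -5/2 ≈ -2.5000)
x(Y, h) = Y + h² (x(Y, h) = h² + Y = Y + h²)
a(A) = 26 (a(A) = 49 - 23 = 26)
-a(x(9, L)) = -1*26 = -26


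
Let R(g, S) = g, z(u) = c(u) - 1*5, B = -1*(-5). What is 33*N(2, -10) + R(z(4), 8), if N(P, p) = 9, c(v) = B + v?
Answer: 301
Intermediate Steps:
B = 5
c(v) = 5 + v
z(u) = u (z(u) = (5 + u) - 1*5 = (5 + u) - 5 = u)
33*N(2, -10) + R(z(4), 8) = 33*9 + 4 = 297 + 4 = 301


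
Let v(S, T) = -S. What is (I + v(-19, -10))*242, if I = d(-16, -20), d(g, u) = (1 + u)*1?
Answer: 0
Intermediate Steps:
d(g, u) = 1 + u
I = -19 (I = 1 - 20 = -19)
(I + v(-19, -10))*242 = (-19 - 1*(-19))*242 = (-19 + 19)*242 = 0*242 = 0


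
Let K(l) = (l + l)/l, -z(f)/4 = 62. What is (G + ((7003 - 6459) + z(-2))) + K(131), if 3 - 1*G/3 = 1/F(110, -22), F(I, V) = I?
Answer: 33767/110 ≈ 306.97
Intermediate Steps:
z(f) = -248 (z(f) = -4*62 = -248)
K(l) = 2 (K(l) = (2*l)/l = 2)
G = 987/110 (G = 9 - 3/110 = 987/110 ≈ 8.9727)
(G + ((7003 - 6459) + z(-2))) + K(131) = (987/110 + ((7003 - 6459) - 248)) + 2 = (987/110 + (544 - 248)) + 2 = (987/110 + 296) + 2 = 33547/110 + 2 = 33767/110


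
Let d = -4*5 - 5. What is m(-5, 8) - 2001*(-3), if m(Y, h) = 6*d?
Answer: 5853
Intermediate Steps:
d = -25 (d = -20 - 5 = -25)
m(Y, h) = -150 (m(Y, h) = 6*(-25) = -150)
m(-5, 8) - 2001*(-3) = -150 - 2001*(-3) = -150 - 69*(-87) = -150 + 6003 = 5853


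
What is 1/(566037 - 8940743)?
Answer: -1/8374706 ≈ -1.1941e-7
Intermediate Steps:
1/(566037 - 8940743) = 1/(-8374706) = -1/8374706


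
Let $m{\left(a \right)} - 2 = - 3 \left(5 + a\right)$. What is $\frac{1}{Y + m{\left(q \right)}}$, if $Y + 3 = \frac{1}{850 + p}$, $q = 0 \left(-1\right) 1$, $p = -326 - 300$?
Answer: $- \frac{224}{3583} \approx -0.062517$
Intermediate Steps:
$p = -626$
$q = 0$ ($q = 0 \cdot 1 = 0$)
$m{\left(a \right)} = -13 - 3 a$ ($m{\left(a \right)} = 2 - 3 \left(5 + a\right) = 2 - \left(15 + 3 a\right) = -13 - 3 a$)
$Y = - \frac{671}{224}$ ($Y = -3 + \frac{1}{850 - 626} = -3 + \frac{1}{224} = - \frac{671}{224} \approx -2.9955$)
$\frac{1}{Y + m{\left(q \right)}} = \frac{1}{- \frac{671}{224} - 13} = \frac{1}{- \frac{3583}{224}} = - \frac{224}{3583}$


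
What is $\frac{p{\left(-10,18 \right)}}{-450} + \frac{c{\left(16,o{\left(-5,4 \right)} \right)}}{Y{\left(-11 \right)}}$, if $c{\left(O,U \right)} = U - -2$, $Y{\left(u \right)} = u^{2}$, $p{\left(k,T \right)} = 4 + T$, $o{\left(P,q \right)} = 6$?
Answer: $\frac{469}{27225} \approx 0.017227$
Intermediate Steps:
$c{\left(O,U \right)} = 2 + U$ ($c{\left(O,U \right)} = U + 2 = 2 + U$)
$\frac{p{\left(-10,18 \right)}}{-450} + \frac{c{\left(16,o{\left(-5,4 \right)} \right)}}{Y{\left(-11 \right)}} = \frac{4 + 18}{-450} + \frac{2 + 6}{\left(-11\right)^{2}} = 22 \left(- \frac{1}{450}\right) + \frac{8}{121} = - \frac{11}{225} + 8 \cdot \frac{1}{121} = - \frac{11}{225} + \frac{8}{121} = \frac{469}{27225}$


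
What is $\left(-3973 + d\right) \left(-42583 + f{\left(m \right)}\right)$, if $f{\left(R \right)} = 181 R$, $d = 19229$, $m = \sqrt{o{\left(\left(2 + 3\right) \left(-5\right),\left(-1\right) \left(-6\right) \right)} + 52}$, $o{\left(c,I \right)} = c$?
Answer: $-649646248 + 8284008 \sqrt{3} \approx -6.353 \cdot 10^{8}$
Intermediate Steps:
$m = 3 \sqrt{3}$ ($m = \sqrt{\left(2 + 3\right) \left(-5\right) + 52} = \sqrt{5 \left(-5\right) + 52} = \sqrt{-25 + 52} = \sqrt{27} = 3 \sqrt{3} \approx 5.1962$)
$\left(-3973 + d\right) \left(-42583 + f{\left(m \right)}\right) = \left(-3973 + 19229\right) \left(-42583 + 181 \cdot 3 \sqrt{3}\right) = 15256 \left(-42583 + 543 \sqrt{3}\right) = -649646248 + 8284008 \sqrt{3}$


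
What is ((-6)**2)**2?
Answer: 1296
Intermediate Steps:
((-6)**2)**2 = 36**2 = 1296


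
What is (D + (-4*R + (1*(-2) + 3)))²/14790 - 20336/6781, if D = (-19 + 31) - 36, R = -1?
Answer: -298321499/100290990 ≈ -2.9746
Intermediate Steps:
D = -24 (D = 12 - 36 = -24)
(D + (-4*R + (1*(-2) + 3)))²/14790 - 20336/6781 = (-24 + (-4*(-1) + (1*(-2) + 3)))²/14790 - 20336/6781 = (-24 + (4 + (-2 + 3)))²*(1/14790) - 20336*1/6781 = (-24 + (4 + 1))²*(1/14790) - 20336/6781 = (-24 + 5)²*(1/14790) - 20336/6781 = (-19)²*(1/14790) - 20336/6781 = 361*(1/14790) - 20336/6781 = 361/14790 - 20336/6781 = -298321499/100290990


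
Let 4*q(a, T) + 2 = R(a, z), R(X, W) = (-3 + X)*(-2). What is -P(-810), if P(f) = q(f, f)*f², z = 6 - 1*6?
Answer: -266376600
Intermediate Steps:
z = 0 (z = 6 - 6 = 0)
R(X, W) = 6 - 2*X
q(a, T) = 1 - a/2 (q(a, T) = -½ + (6 - 2*a)/4 = -½ + (3/2 - a/2) = 1 - a/2)
P(f) = f²*(1 - f/2) (P(f) = (1 - f/2)*f² = f²*(1 - f/2))
-P(-810) = -(-810)²*(2 - 1*(-810))/2 = -656100*(2 + 810)/2 = -656100*812/2 = -1*266376600 = -266376600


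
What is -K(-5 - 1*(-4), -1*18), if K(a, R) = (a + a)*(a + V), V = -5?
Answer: -12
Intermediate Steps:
K(a, R) = 2*a*(-5 + a) (K(a, R) = (a + a)*(a - 5) = (2*a)*(-5 + a) = 2*a*(-5 + a))
-K(-5 - 1*(-4), -1*18) = -2*(-5 - 1*(-4))*(-5 + (-5 - 1*(-4))) = -2*(-5 + 4)*(-5 + (-5 + 4)) = -2*(-1)*(-5 - 1) = -2*(-1)*(-6) = -1*12 = -12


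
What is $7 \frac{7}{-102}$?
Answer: $- \frac{49}{102} \approx -0.48039$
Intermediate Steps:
$7 \frac{7}{-102} = 7 \cdot 7 \left(- \frac{1}{102}\right) = 7 \left(- \frac{7}{102}\right) = - \frac{49}{102}$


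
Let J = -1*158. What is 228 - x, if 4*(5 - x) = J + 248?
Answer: 491/2 ≈ 245.50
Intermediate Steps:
J = -158
x = -35/2 (x = 5 - (-158 + 248)/4 = 5 - 1/4*90 = 5 - 45/2 = -35/2 ≈ -17.500)
228 - x = 228 - 1*(-35/2) = 228 + 35/2 = 491/2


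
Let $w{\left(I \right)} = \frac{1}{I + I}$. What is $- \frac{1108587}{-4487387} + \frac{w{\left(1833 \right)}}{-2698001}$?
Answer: $\frac{10964891743108555}{44384168932676742} \approx 0.24705$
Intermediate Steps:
$w{\left(I \right)} = \frac{1}{2 I}$
$- \frac{1108587}{-4487387} + \frac{w{\left(1833 \right)}}{-2698001} = - \frac{1108587}{-4487387} + \frac{\frac{1}{2} \cdot \frac{1}{1833}}{-2698001} = \left(-1108587\right) \left(- \frac{1}{4487387}\right) + \frac{1}{2} \cdot \frac{1}{1833} \left(- \frac{1}{2698001}\right) = \frac{1108587}{4487387} + \frac{1}{3666} \left(- \frac{1}{2698001}\right) = \frac{1108587}{4487387} - \frac{1}{9890871666} = \frac{10964891743108555}{44384168932676742}$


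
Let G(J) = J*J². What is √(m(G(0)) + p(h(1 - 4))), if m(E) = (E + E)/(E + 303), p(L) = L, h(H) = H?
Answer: I*√3 ≈ 1.732*I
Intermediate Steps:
G(J) = J³
m(E) = 2*E/(303 + E) (m(E) = (2*E)/(303 + E) = 2*E/(303 + E))
√(m(G(0)) + p(h(1 - 4))) = √(2*0³/(303 + 0³) + (1 - 4)) = √(2*0/(303 + 0) - 3) = √(2*0/303 - 3) = √(2*0*(1/303) - 3) = √(0 - 3) = √(-3) = I*√3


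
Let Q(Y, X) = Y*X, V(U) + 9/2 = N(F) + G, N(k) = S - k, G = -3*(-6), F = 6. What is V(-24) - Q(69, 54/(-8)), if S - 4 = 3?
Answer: 1921/4 ≈ 480.25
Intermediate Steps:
S = 7 (S = 4 + 3 = 7)
G = 18
N(k) = 7 - k
V(U) = 29/2 (V(U) = -9/2 + ((7 - 1*6) + 18) = -9/2 + ((7 - 6) + 18) = -9/2 + (1 + 18) = -9/2 + 19 = 29/2)
Q(Y, X) = X*Y
V(-24) - Q(69, 54/(-8)) = 29/2 - 54/(-8)*69 = 29/2 - 54*(-1/8)*69 = 29/2 - (-27)*69/4 = 29/2 - 1*(-1863/4) = 29/2 + 1863/4 = 1921/4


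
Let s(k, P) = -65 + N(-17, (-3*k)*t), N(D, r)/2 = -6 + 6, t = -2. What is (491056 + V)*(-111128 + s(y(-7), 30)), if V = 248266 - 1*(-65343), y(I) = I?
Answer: -89473115345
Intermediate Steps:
N(D, r) = 0 (N(D, r) = 2*(-6 + 6) = 2*0 = 0)
s(k, P) = -65 (s(k, P) = -65 + 0 = -65)
V = 313609 (V = 248266 + 65343 = 313609)
(491056 + V)*(-111128 + s(y(-7), 30)) = (491056 + 313609)*(-111128 - 65) = 804665*(-111193) = -89473115345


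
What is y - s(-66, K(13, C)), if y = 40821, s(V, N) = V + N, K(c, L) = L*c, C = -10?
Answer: 41017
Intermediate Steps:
s(V, N) = N + V
y - s(-66, K(13, C)) = 40821 - (-10*13 - 66) = 40821 - (-130 - 66) = 40821 - 1*(-196) = 40821 + 196 = 41017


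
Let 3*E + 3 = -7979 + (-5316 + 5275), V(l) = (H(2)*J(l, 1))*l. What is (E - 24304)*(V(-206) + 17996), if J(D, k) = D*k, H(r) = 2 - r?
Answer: -1456506260/3 ≈ -4.8550e+8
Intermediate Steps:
V(l) = 0 (V(l) = ((2 - 1*2)*(l*1))*l = ((2 - 2)*l)*l = (0*l)*l = 0*l = 0)
E = -8023/3 (E = -1 + (-7979 + (-5316 + 5275))/3 = -1 + (-7979 - 41)/3 = -1 + (⅓)*(-8020) = -1 - 8020/3 = -8023/3 ≈ -2674.3)
(E - 24304)*(V(-206) + 17996) = (-8023/3 - 24304)*(0 + 17996) = -80935/3*17996 = -1456506260/3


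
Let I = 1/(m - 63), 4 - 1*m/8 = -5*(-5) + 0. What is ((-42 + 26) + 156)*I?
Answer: -20/33 ≈ -0.60606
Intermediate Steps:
m = -168 (m = 32 - 8*(-5*(-5) + 0) = 32 - 8*(25 + 0) = 32 - 8*25 = 32 - 200 = -168)
I = -1/231 (I = 1/(-168 - 63) = 1/(-231) = -1/231 ≈ -0.0043290)
((-42 + 26) + 156)*I = ((-42 + 26) + 156)*(-1/231) = (-16 + 156)*(-1/231) = 140*(-1/231) = -20/33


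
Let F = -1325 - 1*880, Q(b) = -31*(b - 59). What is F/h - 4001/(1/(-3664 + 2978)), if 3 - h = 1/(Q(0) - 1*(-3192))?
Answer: 41329389227/15062 ≈ 2.7440e+6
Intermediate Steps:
Q(b) = 1829 - 31*b (Q(b) = -31*(-59 + b) = 1829 - 31*b)
h = 15062/5021 (h = 3 - 1/((1829 - 31*0) - 1*(-3192)) = 3 - 1/((1829 + 0) + 3192) = 3 - 1/(1829 + 3192) = 3 - 1/5021 = 15062/5021 ≈ 2.9998)
F = -2205 (F = -1325 - 880 = -2205)
F/h - 4001/(1/(-3664 + 2978)) = -2205/15062/5021 - 4001/(1/(-3664 + 2978)) = -2205*5021/15062 - 4001/(1/(-686)) = -11071305/15062 - 4001/(-1/686) = -11071305/15062 - 4001*(-686) = -11071305/15062 + 2744686 = 41329389227/15062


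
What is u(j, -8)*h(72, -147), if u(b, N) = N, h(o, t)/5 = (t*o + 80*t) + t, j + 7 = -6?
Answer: 899640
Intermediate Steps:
j = -13 (j = -7 - 6 = -13)
h(o, t) = 405*t + 5*o*t (h(o, t) = 5*((t*o + 80*t) + t) = 5*((o*t + 80*t) + t) = 5*((80*t + o*t) + t) = 5*(81*t + o*t) = 405*t + 5*o*t)
u(j, -8)*h(72, -147) = -40*(-147)*(81 + 72) = -40*(-147)*153 = -8*(-112455) = 899640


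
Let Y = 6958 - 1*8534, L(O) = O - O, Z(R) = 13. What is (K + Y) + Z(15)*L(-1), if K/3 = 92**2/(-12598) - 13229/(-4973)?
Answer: -49181233747/31324927 ≈ -1570.0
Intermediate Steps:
L(O) = 0
K = 186851205/31324927 (K = 3*(92**2/(-12598) - 13229/(-4973)) = 3*(8464*(-1/12598) - 13229*(-1/4973)) = 3*(-4232/6299 + 13229/4973) = 3*(62283735/31324927) = 186851205/31324927 ≈ 5.9649)
Y = -1576 (Y = 6958 - 8534 = -1576)
(K + Y) + Z(15)*L(-1) = (186851205/31324927 - 1576) + 13*0 = -49181233747/31324927 + 0 = -49181233747/31324927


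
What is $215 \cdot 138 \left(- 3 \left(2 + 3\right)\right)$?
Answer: $-445050$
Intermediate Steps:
$215 \cdot 138 \left(- 3 \left(2 + 3\right)\right) = 29670 \left(\left(-3\right) 5\right) = 29670 \left(-15\right) = -445050$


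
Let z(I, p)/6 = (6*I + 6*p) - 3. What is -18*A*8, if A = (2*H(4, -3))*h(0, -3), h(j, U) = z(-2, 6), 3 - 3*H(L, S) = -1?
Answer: -48384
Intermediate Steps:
z(I, p) = -18 + 36*I + 36*p (z(I, p) = 6*((6*I + 6*p) - 3) = 6*(-3 + 6*I + 6*p) = -18 + 36*I + 36*p)
H(L, S) = 4/3 (H(L, S) = 1 - 1/3*(-1) = 1 + 1/3 = 4/3)
h(j, U) = 126 (h(j, U) = -18 + 36*(-2) + 36*6 = -18 - 72 + 216 = 126)
A = 336 (A = (2*(4/3))*126 = (8/3)*126 = 336)
-18*A*8 = -18*336*8 = -6048*8 = -48384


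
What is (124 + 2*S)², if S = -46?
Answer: 1024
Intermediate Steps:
(124 + 2*S)² = (124 + 2*(-46))² = (124 - 92)² = 32² = 1024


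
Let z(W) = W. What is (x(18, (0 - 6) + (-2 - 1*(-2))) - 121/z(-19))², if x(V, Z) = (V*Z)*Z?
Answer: 154579489/361 ≈ 4.2820e+5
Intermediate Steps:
x(V, Z) = V*Z²
(x(18, (0 - 6) + (-2 - 1*(-2))) - 121/z(-19))² = (18*((0 - 6) + (-2 - 1*(-2)))² - 121/(-19))² = (18*(-6 + (-2 + 2))² - 121*(-1/19))² = (18*(-6 + 0)² + 121/19)² = (18*(-6)² + 121/19)² = (18*36 + 121/19)² = (648 + 121/19)² = (12433/19)² = 154579489/361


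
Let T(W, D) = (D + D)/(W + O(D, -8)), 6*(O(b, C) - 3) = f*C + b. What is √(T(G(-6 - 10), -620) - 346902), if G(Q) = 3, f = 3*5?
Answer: I*√167895453/22 ≈ 588.97*I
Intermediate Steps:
f = 15
O(b, C) = 3 + b/6 + 5*C/2 (O(b, C) = 3 + (15*C + b)/6 = 3 + (b + 15*C)/6 = 3 + (b/6 + 5*C/2) = 3 + b/6 + 5*C/2)
T(W, D) = 2*D/(-17 + W + D/6) (T(W, D) = (D + D)/(W + (3 + D/6 + (5/2)*(-8))) = (2*D)/(W + (3 + D/6 - 20)) = (2*D)/(W + (-17 + D/6)) = (2*D)/(-17 + W + D/6) = 2*D/(-17 + W + D/6))
√(T(G(-6 - 10), -620) - 346902) = √(12*(-620)/(-102 - 620 + 6*3) - 346902) = √(12*(-620)/(-102 - 620 + 18) - 346902) = √(12*(-620)/(-704) - 346902) = √(12*(-620)*(-1/704) - 346902) = √(465/44 - 346902) = √(-15263223/44) = I*√167895453/22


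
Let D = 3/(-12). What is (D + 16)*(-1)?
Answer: -63/4 ≈ -15.750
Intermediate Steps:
D = -1/4 (D = 3*(-1/12) = -1/4 ≈ -0.25000)
(D + 16)*(-1) = (-1/4 + 16)*(-1) = (63/4)*(-1) = -63/4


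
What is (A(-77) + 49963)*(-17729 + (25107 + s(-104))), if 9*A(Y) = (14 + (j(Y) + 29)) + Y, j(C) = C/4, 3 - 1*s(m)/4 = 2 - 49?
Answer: 757149555/2 ≈ 3.7857e+8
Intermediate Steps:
s(m) = 200 (s(m) = 12 - 4*(2 - 49) = 12 - 4*(-47) = 12 + 188 = 200)
j(C) = C/4 (j(C) = C*(¼) = C/4)
A(Y) = 43/9 + 5*Y/36 (A(Y) = ((14 + (Y/4 + 29)) + Y)/9 = ((14 + (29 + Y/4)) + Y)/9 = ((43 + Y/4) + Y)/9 = (43 + 5*Y/4)/9 = 43/9 + 5*Y/36)
(A(-77) + 49963)*(-17729 + (25107 + s(-104))) = ((43/9 + (5/36)*(-77)) + 49963)*(-17729 + (25107 + 200)) = ((43/9 - 385/36) + 49963)*(-17729 + 25307) = (-71/12 + 49963)*7578 = (599485/12)*7578 = 757149555/2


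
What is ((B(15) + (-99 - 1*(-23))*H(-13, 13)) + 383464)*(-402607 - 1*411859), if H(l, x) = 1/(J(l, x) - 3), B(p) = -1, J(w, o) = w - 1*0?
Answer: -624642888943/2 ≈ -3.1232e+11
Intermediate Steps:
J(w, o) = w (J(w, o) = w + 0 = w)
H(l, x) = 1/(-3 + l) (H(l, x) = 1/(l - 3) = 1/(-3 + l))
((B(15) + (-99 - 1*(-23))*H(-13, 13)) + 383464)*(-402607 - 1*411859) = ((-1 + (-99 - 1*(-23))/(-3 - 13)) + 383464)*(-402607 - 1*411859) = ((-1 + (-99 + 23)/(-16)) + 383464)*(-402607 - 411859) = ((-1 - 76*(-1/16)) + 383464)*(-814466) = ((-1 + 19/4) + 383464)*(-814466) = (15/4 + 383464)*(-814466) = (1533871/4)*(-814466) = -624642888943/2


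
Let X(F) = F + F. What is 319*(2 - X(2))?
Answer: -638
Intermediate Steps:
X(F) = 2*F
319*(2 - X(2)) = 319*(2 - 2*2) = 319*(2 - 1*4) = 319*(2 - 4) = 319*(-2) = -638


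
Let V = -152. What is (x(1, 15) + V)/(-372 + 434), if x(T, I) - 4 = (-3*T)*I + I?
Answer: -89/31 ≈ -2.8710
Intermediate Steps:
x(T, I) = 4 + I - 3*I*T (x(T, I) = 4 + ((-3*T)*I + I) = 4 + (-3*I*T + I) = 4 + (I - 3*I*T) = 4 + I - 3*I*T)
(x(1, 15) + V)/(-372 + 434) = ((4 + 15 - 3*15*1) - 152)/(-372 + 434) = ((4 + 15 - 45) - 152)/62 = (-26 - 152)*(1/62) = -178*1/62 = -89/31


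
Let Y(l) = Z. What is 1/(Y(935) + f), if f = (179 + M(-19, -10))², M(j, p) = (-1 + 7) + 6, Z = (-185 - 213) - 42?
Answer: 1/36041 ≈ 2.7746e-5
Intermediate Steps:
Z = -440 (Z = -398 - 42 = -440)
Y(l) = -440
M(j, p) = 12 (M(j, p) = 6 + 6 = 12)
f = 36481 (f = (179 + 12)² = 191² = 36481)
1/(Y(935) + f) = 1/(-440 + 36481) = 1/36041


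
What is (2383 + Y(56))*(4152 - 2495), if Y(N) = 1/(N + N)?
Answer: 442248329/112 ≈ 3.9486e+6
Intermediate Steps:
Y(N) = 1/(2*N)
(2383 + Y(56))*(4152 - 2495) = (2383 + (½)/56)*(4152 - 2495) = (2383 + (½)*(1/56))*1657 = (2383 + 1/112)*1657 = (266897/112)*1657 = 442248329/112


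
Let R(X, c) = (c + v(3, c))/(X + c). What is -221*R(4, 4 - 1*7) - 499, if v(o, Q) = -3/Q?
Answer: -57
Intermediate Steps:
R(X, c) = (c - 3/c)/(X + c)
-221*R(4, 4 - 1*7) - 499 = -221*(-3 + (4 - 1*7)**2)/((4 - 1*7)*(4 + (4 - 1*7))) - 499 = -221*(-3 + (4 - 7)**2)/((4 - 7)*(4 + (4 - 7))) - 499 = -221*(-3 + (-3)**2)/((-3)*(4 - 3)) - 499 = -(-221)*(-3 + 9)/(3*1) - 499 = -(-221)*6/3 - 499 = -221*(-2) - 499 = 442 - 499 = -57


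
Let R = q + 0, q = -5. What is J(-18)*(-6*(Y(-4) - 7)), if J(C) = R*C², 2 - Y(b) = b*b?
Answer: -204120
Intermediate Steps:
Y(b) = 2 - b² (Y(b) = 2 - b*b = 2 - b²)
R = -5 (R = -5 + 0 = -5)
J(C) = -5*C²
J(-18)*(-6*(Y(-4) - 7)) = (-5*(-18)²)*(-6*((2 - 1*(-4)²) - 7)) = (-5*324)*(-6*((2 - 1*16) - 7)) = -(-9720)*((2 - 16) - 7) = -(-9720)*(-14 - 7) = -(-9720)*(-21) = -1620*126 = -204120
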